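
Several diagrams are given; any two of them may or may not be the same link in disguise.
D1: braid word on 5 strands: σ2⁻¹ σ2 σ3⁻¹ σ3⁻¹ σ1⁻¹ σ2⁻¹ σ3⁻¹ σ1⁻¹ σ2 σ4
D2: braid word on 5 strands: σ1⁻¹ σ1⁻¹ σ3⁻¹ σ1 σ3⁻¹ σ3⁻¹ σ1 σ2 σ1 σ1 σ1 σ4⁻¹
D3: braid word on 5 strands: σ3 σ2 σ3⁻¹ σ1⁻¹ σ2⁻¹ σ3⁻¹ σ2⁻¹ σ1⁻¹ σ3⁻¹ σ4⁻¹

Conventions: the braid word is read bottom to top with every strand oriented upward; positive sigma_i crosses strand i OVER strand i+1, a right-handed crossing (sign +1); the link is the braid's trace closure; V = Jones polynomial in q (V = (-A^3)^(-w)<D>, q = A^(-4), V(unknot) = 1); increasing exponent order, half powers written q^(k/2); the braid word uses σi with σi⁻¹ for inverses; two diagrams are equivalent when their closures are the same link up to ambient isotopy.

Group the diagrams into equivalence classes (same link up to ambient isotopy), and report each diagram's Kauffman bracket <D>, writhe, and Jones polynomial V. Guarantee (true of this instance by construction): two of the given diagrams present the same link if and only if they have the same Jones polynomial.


classes: {D1, D3} | {D2}
V(D1) = -q^-6 + q^-5 - q^-4 + 2q^-3 - q^-2 + q^-1  [10 crossings, <D> = A^-8 - A^-4 + 2 - A^4 + A^8 - A^12, w = -4]
V(D2) = -q^-3 + q^-2 - q^-1 + 3 - q + q^2 - q^3  [12 crossings, <D> = -A^-12 + A^-8 - A^-4 + 3 - A^4 + A^8 - A^12, w = 0]
V(D3) = -q^-6 + q^-5 - q^-4 + 2q^-3 - q^-2 + q^-1  [10 crossings, <D> = A^-14 - A^-10 + 2A^-6 - A^-2 + A^2 - A^6, w = -6]
note: 2 classes among 3 diagrams; unequal V(q) rules out equality


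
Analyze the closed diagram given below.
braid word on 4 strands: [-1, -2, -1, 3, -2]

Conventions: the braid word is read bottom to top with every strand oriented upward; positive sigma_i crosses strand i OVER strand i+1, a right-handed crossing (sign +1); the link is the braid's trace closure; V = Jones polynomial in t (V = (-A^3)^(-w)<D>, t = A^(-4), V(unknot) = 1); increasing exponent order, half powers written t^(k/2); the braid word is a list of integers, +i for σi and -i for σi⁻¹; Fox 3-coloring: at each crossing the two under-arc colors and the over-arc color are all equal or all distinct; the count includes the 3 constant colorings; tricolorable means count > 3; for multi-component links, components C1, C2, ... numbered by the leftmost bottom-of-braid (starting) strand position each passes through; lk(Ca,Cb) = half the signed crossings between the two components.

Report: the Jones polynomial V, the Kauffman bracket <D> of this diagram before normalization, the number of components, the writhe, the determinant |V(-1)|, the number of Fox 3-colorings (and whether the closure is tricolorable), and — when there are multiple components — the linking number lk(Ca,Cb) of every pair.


V(t) = -t^-4 + t^-3 + t^-1
bracket: -A^-5 - A^3 + A^7, w = -3
1 component, writhe -3, over 5 crossings
det 3, colorings 9 of 3^5 — tricolorable
observation: |V(-1)| = 3: so tricolorable, since 3 divides 3


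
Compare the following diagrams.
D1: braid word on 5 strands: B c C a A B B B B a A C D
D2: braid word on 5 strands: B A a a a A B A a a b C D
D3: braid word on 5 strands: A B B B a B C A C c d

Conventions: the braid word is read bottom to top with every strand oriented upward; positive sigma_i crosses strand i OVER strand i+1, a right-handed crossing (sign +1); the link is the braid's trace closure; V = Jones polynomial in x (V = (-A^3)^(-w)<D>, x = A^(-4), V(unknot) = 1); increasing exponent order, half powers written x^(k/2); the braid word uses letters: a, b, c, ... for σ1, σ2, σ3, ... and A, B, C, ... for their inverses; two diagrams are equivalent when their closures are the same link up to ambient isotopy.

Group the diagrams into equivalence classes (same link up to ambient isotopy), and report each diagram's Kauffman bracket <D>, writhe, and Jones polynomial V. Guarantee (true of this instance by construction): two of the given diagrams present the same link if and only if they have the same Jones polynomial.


equivalence classes: {D1} | {D2} | {D3}
D1 (bracket A^-15 + A^-11 + A^-7 - A^9; 13 crossings at w = -7): V = x^(-15/2) - x^(-7/2) - x^(-5/2) - x^(-3/2)
D2 (bracket A^-13 + A^-5; 13 crossings at w = -1): V = -x^(1/2) - x^(5/2)
D3 (bracket A^-9 - A^-5 + 2A^-1 - 2A^3 + 2A^7 - A^11 + A^15; 11 crossings at w = -5): V = -x^(-15/2) + x^(-13/2) - 2x^(-11/2) + 2x^(-9/2) - 2x^(-7/2) + x^(-5/2) - x^(-3/2)
key observation: comparing 3 Jones polynomials yields 3 groups


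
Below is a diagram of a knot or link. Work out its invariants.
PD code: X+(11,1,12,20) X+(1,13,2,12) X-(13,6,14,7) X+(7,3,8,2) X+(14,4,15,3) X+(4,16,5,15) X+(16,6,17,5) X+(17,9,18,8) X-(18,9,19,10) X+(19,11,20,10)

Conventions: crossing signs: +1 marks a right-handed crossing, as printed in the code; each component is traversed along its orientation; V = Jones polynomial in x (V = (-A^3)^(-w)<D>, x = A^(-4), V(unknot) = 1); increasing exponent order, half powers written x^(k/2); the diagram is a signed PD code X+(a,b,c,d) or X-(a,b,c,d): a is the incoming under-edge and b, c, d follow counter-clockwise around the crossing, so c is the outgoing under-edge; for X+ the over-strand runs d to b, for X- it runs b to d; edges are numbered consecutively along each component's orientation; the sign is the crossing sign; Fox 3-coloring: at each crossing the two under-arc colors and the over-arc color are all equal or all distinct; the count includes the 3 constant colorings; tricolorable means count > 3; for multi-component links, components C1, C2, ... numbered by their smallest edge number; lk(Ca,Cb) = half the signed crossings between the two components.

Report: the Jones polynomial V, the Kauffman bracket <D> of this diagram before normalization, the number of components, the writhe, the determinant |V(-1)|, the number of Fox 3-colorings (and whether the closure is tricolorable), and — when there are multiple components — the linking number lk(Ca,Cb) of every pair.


V(x) = x^2 - x^3 + 3x^4 - 3x^5 + 3x^6 - 3x^7 + 2x^8 - x^9
bracket: -A^-18 + 2A^-14 - 3A^-10 + 3A^-6 - 3A^-2 + 3A^2 - A^6 + A^10, w = +6
1 component, writhe +6, over 10 crossings
det 17, colorings 3 of 3^10 — not tricolorable
observation: det 17 = |V(-1)|; not divisible by 3, so not tricolorable


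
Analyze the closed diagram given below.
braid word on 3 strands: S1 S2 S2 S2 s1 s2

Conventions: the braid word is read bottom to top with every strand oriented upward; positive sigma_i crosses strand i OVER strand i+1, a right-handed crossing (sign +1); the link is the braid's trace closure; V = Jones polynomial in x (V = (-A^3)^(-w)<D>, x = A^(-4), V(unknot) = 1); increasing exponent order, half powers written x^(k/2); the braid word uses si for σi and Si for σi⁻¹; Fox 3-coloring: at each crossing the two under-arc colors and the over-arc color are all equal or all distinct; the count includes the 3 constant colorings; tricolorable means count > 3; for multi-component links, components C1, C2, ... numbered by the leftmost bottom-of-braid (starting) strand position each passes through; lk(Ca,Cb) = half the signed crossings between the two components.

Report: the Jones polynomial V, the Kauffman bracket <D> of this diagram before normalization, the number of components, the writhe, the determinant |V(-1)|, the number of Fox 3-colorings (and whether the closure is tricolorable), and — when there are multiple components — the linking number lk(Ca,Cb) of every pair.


V = -x^-4 + x^-3 + x^-1
<D> = A^-2 + A^6 - A^10 (w = -2)
1 component over 6 crossings, w = -2
9 Fox colorings among 3^6, |V(-1)| = 3: tricolorable
why: the span of V is 3, forcing >= 3 crossings in any diagram


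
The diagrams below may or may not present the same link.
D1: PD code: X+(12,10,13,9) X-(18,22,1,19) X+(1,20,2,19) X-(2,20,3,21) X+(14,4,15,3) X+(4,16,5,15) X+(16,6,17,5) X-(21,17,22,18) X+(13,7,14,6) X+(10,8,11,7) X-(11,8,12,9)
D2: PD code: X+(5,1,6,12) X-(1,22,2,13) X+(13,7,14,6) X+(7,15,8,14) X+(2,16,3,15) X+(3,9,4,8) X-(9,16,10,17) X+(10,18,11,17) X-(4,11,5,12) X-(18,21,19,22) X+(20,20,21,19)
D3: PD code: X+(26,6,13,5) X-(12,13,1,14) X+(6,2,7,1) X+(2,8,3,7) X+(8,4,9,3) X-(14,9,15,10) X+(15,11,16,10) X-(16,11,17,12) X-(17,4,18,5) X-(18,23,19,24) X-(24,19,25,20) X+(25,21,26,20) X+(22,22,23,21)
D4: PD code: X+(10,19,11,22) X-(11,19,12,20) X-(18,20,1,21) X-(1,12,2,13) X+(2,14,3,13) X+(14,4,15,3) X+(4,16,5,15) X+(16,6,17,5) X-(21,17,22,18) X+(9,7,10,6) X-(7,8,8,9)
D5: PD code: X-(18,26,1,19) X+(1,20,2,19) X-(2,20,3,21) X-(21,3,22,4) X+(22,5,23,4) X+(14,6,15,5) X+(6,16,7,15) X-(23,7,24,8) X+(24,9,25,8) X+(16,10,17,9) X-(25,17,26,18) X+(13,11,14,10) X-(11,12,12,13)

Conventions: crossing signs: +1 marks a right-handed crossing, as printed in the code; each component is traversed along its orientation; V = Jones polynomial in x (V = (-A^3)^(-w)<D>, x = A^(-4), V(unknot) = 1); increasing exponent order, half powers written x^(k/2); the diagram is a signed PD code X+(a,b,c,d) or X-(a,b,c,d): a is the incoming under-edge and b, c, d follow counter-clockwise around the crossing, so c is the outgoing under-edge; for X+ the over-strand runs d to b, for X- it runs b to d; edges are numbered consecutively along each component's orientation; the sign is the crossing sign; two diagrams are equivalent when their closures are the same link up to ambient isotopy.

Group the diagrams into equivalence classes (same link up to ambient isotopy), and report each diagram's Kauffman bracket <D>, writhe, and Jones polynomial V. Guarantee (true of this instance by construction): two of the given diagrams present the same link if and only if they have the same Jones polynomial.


grouping into links: {D1, D3, D4, D5} | {D2}
V(D1) = -x^(-3/2) - 2x^(1/2) + x^(3/2) - x^(5/2) + x^(7/2)  (w +3, c 11, <D> = -A^-5 + A^-1 - A^3 + 2A^7 + A^15)
V(D2) = -x^(1/2) - x^(5/2)  (w +3, c 11, <D> = A^-1 + A^7)
V(D3) = -x^(-3/2) - 2x^(1/2) + x^(3/2) - x^(5/2) + x^(7/2)  (w +1, c 13, <D> = -A^-11 + A^-7 - A^-3 + 2A + A^9)
D4 (bracket -A^-11 + A^-7 - A^-3 + 2A + A^9; 11 crossings at w = +1): V = -x^(-3/2) - 2x^(1/2) + x^(3/2) - x^(5/2) + x^(7/2)
V(D5) = -x^(-3/2) - 2x^(1/2) + x^(3/2) - x^(5/2) + x^(7/2)  [13 crossings, <D> = -A^-11 + A^-7 - A^-3 + 2A + A^9, w = +1]
key observation: comparing 5 Jones polynomials yields 2 groups


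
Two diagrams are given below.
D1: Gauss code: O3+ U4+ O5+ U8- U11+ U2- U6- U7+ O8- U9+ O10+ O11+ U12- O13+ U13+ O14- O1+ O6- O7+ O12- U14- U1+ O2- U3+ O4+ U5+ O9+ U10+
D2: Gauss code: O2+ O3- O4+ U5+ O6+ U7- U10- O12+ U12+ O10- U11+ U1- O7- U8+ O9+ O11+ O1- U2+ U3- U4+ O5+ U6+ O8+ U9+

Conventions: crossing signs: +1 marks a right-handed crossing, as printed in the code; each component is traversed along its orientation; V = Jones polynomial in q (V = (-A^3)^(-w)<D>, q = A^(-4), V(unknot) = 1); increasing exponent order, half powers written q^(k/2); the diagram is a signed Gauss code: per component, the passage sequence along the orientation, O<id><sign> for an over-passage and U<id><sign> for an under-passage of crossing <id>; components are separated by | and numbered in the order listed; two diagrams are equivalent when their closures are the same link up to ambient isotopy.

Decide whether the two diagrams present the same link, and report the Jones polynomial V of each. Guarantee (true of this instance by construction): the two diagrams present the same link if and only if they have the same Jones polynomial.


same link: yes
V(D1) = q^2 + q^4 - q^5 + q^6 - q^7  [14 crossings, <D> = -A^-16 + A^-12 - A^-8 + A^-4 + A^4, w = +4]
V(D2) = q^2 + q^4 - q^5 + q^6 - q^7  (w +4, c 12, <D> = -A^-16 + A^-12 - A^-8 + A^-4 + A^4)
note: all 2 diagrams share one V(q), hence one class


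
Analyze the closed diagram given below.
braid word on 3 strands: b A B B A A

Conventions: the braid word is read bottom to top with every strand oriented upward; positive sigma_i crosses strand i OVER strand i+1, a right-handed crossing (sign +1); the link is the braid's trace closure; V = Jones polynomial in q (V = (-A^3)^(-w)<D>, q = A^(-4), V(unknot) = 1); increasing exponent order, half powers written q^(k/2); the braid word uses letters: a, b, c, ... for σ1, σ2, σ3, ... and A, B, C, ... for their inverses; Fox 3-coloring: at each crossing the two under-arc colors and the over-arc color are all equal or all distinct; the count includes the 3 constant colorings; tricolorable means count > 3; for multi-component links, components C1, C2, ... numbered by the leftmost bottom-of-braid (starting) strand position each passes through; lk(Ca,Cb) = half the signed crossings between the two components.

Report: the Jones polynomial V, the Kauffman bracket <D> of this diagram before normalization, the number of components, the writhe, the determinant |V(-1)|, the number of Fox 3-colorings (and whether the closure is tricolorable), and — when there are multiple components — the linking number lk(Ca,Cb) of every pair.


Jones polynomial: V(q) = -q^-6 + q^-5 - q^-4 + 2q^-3 - q^-2 + q^-1
<D> = A^-8 - A^-4 + 2 - A^4 + A^8 - A^12; writhe -4
components 1, writhe -4 (6 crossings)
3-colorings: 3 of 3^6, det 7 — not tricolorable
note: w = -4 shifts under R1 moves; the (-A^3)^(4) factor cancels that in V


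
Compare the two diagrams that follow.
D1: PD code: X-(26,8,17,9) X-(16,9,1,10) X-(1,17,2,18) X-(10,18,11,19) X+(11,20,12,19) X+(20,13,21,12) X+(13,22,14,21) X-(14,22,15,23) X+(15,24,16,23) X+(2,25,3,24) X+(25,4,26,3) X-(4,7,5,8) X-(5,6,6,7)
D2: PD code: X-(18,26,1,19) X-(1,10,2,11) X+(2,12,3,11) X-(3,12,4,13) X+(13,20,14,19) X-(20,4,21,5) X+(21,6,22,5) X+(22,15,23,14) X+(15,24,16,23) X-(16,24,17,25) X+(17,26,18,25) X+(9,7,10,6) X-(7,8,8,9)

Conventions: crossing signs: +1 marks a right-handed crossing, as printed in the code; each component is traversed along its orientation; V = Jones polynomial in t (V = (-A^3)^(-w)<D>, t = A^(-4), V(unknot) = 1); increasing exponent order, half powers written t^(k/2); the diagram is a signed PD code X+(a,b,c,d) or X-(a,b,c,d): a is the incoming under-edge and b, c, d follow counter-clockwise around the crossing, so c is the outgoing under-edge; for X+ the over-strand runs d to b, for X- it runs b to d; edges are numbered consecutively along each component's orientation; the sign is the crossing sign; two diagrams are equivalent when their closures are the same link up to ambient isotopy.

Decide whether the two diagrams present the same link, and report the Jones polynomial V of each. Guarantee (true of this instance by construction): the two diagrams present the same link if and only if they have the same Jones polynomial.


equivalent: yes
V(D1) = -t^(1/2) - t^(5/2)  (w -1, c 13, <D> = A^-13 + A^-5)
V(D2) = -t^(1/2) - t^(5/2)  [13 crossings, <D> = A^-7 + A, w = +1]
key observation: all 2 diagrams share one V(t), hence one class


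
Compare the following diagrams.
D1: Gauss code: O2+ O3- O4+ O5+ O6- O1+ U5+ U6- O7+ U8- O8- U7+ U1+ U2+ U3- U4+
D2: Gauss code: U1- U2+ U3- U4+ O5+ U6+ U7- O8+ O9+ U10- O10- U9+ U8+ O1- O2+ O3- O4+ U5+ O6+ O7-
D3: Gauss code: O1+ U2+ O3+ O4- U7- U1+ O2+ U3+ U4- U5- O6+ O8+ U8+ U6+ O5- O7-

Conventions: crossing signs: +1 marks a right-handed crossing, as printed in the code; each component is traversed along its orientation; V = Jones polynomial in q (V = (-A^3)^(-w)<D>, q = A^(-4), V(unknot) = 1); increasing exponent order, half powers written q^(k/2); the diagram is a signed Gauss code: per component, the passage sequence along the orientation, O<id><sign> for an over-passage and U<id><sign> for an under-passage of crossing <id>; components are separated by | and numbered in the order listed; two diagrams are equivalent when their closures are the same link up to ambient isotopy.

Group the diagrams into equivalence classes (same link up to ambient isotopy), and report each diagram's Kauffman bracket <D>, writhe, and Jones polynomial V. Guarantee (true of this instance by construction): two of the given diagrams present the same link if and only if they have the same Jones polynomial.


classes: {D1, D2, D3}
V(D1) = 1  [8 crossings, <D> = A^6, w = +2]
D2 (bracket A^6; 10 crossings at w = +2): V = 1
V(D3) = 1  (w +2, c 8, <D> = A^6)
insight: one V(q) for all 3 diagrams — one class (guaranteed)


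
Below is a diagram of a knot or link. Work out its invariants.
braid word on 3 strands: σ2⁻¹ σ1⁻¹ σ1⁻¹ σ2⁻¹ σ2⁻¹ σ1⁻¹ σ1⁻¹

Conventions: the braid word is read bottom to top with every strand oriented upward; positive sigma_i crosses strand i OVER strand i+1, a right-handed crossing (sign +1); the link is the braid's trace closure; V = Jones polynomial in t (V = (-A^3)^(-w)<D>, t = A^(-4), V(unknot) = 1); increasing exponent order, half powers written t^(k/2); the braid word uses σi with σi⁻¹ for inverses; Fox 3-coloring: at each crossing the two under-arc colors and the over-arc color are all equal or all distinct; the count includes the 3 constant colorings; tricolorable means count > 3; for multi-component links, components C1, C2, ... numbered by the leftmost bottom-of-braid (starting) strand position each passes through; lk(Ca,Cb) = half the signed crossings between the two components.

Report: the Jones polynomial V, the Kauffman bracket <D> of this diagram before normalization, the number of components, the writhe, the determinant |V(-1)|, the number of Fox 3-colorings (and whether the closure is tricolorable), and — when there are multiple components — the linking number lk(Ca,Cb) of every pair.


V = t^(-15/2) - t^(-13/2) - t^(-9/2) - t^(-5/2)
<D> = A^-11 + A^-3 + A^5 - A^9 (w = -7)
2 components over 7 crossings, w = -7
lk(C1,C2): -2
3 Fox colorings among 3^7, |V(-1)| = 4: not tricolorable
why: |V(-1)| = 4: so not tricolorable, since 3 does not divide 4


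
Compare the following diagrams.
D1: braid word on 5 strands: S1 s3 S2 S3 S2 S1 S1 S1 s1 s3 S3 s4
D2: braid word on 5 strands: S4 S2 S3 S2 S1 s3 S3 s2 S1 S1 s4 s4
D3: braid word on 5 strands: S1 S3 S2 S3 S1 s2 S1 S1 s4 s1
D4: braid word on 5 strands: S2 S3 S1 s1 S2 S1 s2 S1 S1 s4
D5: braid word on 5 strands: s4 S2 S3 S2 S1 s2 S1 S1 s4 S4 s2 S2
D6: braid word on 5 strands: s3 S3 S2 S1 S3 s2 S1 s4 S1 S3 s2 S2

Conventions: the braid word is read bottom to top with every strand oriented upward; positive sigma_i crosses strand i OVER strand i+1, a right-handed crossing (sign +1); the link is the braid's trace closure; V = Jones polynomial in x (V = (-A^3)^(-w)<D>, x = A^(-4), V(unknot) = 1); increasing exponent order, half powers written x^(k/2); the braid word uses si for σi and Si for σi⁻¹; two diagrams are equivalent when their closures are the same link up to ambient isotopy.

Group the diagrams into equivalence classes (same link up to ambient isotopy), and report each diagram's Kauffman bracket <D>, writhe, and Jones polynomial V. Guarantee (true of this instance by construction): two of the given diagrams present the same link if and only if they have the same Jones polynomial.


classes: {D1} | {D2, D3, D4, D5, D6}
V(D1) = -x^-4 + x^-3 + x^-1  [12 crossings, <D> = A^-8 + 1 - A^4, w = -4]
V(D2) = -x^-6 + x^-5 - x^-4 + 2x^-3 - x^-2 + x^-1  (w -4, c 12, <D> = A^-8 - A^-4 + 2 - A^4 + A^8 - A^12)
V(D3) = -x^-6 + x^-5 - x^-4 + 2x^-3 - x^-2 + x^-1  (w -4, c 10, <D> = A^-8 - A^-4 + 2 - A^4 + A^8 - A^12)
V(D4) = -x^-6 + x^-5 - x^-4 + 2x^-3 - x^-2 + x^-1  [10 crossings, <D> = A^-8 - A^-4 + 2 - A^4 + A^8 - A^12, w = -4]
V(D5) = -x^-6 + x^-5 - x^-4 + 2x^-3 - x^-2 + x^-1  [12 crossings, <D> = A^-8 - A^-4 + 2 - A^4 + A^8 - A^12, w = -4]
D6 (bracket A^-8 - A^-4 + 2 - A^4 + A^8 - A^12; 12 crossings at w = -4): V = -x^-6 + x^-5 - x^-4 + 2x^-3 - x^-2 + x^-1
note: 2 classes among 6 diagrams; unequal V(x) rules out equality


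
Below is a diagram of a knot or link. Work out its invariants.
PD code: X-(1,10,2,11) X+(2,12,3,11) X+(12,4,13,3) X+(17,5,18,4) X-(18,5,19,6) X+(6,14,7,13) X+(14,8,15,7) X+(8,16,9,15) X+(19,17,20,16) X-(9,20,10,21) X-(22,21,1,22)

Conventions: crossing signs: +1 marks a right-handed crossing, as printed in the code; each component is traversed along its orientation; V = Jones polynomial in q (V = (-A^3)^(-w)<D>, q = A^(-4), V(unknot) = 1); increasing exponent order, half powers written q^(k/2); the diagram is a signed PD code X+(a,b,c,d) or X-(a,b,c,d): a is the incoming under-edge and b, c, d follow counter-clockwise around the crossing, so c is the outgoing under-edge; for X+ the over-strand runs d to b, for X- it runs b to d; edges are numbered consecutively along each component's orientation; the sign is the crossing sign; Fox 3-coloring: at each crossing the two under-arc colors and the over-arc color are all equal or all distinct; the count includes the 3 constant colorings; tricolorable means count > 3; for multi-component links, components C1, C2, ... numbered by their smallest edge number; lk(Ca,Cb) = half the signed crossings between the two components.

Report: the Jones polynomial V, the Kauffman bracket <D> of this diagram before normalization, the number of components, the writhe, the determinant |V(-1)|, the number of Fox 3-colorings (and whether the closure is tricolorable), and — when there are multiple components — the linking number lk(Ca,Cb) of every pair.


V = q + q^3 - q^4
<D> = A^-7 - A^-3 - A^5 (w = +3)
1 component over 11 crossings, w = +3
9 Fox colorings among 3^11, |V(-1)| = 3: tricolorable
why: V spans 3 powers of q: at least 3 crossings in any diagram


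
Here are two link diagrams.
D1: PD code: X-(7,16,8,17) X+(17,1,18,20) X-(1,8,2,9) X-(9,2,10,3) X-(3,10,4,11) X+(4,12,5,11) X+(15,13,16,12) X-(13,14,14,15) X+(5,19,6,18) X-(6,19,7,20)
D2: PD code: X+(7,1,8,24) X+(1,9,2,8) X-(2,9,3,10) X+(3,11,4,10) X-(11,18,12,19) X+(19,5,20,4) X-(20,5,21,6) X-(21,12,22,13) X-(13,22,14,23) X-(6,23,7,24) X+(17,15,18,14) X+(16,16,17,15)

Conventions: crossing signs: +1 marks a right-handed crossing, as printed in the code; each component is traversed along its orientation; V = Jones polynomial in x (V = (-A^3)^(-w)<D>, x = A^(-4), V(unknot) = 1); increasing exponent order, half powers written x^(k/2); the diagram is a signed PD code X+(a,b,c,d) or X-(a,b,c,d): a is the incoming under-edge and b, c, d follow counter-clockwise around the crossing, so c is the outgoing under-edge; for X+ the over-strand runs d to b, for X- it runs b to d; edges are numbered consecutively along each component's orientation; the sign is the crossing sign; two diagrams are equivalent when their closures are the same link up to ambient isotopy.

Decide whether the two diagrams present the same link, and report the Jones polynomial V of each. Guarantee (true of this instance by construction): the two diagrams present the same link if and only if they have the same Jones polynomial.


equivalent: yes
V(D1) = -x^-4 + x^-3 + x^-1  (w -2, c 10, <D> = A^-2 + A^6 - A^10)
D2 (bracket A^4 + A^12 - A^16; 12 crossings at w = 0): V = -x^-4 + x^-3 + x^-1
why: one V(x) for all 2 diagrams — one class (guaranteed)


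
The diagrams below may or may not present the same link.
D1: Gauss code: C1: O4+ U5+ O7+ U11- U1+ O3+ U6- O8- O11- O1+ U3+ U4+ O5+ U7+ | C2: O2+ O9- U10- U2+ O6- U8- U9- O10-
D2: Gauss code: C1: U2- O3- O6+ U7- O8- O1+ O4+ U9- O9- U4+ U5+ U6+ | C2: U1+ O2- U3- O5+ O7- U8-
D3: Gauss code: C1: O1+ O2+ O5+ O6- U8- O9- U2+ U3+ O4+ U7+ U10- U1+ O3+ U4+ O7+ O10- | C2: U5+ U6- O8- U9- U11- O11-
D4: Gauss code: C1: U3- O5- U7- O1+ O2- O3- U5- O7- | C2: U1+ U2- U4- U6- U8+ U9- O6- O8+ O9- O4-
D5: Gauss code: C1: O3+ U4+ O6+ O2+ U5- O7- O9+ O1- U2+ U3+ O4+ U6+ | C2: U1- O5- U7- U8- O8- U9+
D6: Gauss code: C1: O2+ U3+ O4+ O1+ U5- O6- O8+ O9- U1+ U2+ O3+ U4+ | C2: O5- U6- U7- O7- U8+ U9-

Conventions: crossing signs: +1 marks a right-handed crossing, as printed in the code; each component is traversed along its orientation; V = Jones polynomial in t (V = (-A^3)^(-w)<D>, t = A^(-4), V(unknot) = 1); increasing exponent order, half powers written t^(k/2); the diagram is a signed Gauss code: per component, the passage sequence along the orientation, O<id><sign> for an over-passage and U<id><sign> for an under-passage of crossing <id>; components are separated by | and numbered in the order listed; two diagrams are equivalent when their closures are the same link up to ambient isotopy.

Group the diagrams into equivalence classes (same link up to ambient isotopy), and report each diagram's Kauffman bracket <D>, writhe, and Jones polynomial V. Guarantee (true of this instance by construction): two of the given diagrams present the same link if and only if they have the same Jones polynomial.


classes: {D1, D3, D5, D6} | {D2} | {D4}
V(D1) = -t^(-3/2) - 2t^(1/2) + t^(3/2) - t^(5/2) + t^(7/2)  [11 crossings, <D> = -A^-11 + A^-7 - A^-3 + 2A + A^9, w = +1]
D2 (bracket A^-1 + A^7; 9 crossings at w = -1): V = -t^(-5/2) - t^(-1/2)
D3 (bracket -A^-11 + A^-7 - A^-3 + 2A + A^9; 11 crossings at w = +1): V = -t^(-3/2) - 2t^(1/2) + t^(3/2) - t^(5/2) + t^(7/2)
V(D4) = t^(-9/2) - t^(-5/2) - t^(-3/2) - t^(-1/2)  (w -5, c 9, <D> = A^-13 + A^-9 + A^-5 - A^3)
D5 (bracket -A^-11 + A^-7 - A^-3 + 2A + A^9; 9 crossings at w = +1): V = -t^(-3/2) - 2t^(1/2) + t^(3/2) - t^(5/2) + t^(7/2)
V(D6) = -t^(-3/2) - 2t^(1/2) + t^(3/2) - t^(5/2) + t^(7/2)  (w +1, c 9, <D> = -A^-11 + A^-7 - A^-3 + 2A + A^9)
insight: comparing 6 Jones polynomials yields 3 groups


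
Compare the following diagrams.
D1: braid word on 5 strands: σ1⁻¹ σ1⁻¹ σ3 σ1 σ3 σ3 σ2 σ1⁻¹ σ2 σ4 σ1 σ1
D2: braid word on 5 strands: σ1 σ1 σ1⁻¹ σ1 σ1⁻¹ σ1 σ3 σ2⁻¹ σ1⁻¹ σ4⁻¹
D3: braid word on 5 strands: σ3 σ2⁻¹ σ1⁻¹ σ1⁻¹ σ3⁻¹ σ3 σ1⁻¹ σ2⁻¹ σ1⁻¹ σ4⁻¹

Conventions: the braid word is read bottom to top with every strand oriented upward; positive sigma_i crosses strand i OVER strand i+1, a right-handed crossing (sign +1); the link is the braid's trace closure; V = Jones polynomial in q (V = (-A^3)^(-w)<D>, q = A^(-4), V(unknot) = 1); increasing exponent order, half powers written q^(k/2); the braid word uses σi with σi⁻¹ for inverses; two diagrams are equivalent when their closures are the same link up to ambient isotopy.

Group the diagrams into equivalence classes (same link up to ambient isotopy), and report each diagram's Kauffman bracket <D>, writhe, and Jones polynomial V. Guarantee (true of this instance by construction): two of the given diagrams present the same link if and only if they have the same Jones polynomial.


classes: {D1} | {D2} | {D3}
V(D1) = q + q^3 - q^4  [12 crossings, <D> = -A^2 + A^6 + A^14, w = +6]
V(D2) = 1  (w 0, c 10, <D> = 1)
V(D3) = -q^-7 + q^-6 - q^-5 + q^-4 + q^-2  [10 crossings, <D> = A^-10 + A^-2 - A^2 + A^6 - A^10, w = -6]
note: 3 classes among 3 diagrams; unequal V(q) rules out equality


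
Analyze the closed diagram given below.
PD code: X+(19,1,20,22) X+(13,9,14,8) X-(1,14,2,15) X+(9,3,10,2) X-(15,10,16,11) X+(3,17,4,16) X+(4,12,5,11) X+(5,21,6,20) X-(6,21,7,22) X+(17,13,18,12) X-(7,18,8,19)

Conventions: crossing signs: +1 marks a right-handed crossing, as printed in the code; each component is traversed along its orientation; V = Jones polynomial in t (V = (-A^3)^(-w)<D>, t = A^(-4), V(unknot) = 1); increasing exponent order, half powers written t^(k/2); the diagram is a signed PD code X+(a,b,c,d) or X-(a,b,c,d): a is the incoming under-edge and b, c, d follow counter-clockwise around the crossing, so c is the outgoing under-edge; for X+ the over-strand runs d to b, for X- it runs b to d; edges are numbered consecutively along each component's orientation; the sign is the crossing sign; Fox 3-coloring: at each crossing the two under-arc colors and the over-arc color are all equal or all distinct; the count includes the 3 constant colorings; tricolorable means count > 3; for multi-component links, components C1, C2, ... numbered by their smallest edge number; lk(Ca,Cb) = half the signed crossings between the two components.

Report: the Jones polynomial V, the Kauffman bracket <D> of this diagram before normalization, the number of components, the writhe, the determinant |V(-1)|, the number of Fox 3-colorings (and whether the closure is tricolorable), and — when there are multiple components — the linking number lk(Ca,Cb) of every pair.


V = t + t^3 - t^4
<D> = A^-7 - A^-3 - A^5 (w = +3)
1 component over 11 crossings, w = +3
9 Fox colorings among 3^11, |V(-1)| = 3: tricolorable
why: w = +3 (over 11 crossings) is diagram-only; (-A^3)^(-3) removes it from V


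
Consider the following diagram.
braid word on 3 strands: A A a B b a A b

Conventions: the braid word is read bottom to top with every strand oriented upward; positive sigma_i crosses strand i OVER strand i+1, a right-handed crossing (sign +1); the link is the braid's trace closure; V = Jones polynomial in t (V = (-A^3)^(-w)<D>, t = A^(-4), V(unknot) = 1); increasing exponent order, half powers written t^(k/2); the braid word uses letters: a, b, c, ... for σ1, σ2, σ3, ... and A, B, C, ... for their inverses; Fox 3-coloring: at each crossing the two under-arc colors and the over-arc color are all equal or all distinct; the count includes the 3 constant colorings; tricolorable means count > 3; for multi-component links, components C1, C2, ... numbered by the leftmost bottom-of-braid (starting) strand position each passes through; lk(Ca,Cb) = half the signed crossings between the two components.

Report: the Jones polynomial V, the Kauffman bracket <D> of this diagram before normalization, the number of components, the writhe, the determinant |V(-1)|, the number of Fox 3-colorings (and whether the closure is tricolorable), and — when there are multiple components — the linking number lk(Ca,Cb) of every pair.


V(t) = 1
bracket: 1, w = 0
1 component, writhe 0, over 8 crossings
det 1, colorings 3 of 3^8 — not tricolorable
observation: w = 0 shifts under R1 moves; the (-A^3)^(0) factor cancels that in V


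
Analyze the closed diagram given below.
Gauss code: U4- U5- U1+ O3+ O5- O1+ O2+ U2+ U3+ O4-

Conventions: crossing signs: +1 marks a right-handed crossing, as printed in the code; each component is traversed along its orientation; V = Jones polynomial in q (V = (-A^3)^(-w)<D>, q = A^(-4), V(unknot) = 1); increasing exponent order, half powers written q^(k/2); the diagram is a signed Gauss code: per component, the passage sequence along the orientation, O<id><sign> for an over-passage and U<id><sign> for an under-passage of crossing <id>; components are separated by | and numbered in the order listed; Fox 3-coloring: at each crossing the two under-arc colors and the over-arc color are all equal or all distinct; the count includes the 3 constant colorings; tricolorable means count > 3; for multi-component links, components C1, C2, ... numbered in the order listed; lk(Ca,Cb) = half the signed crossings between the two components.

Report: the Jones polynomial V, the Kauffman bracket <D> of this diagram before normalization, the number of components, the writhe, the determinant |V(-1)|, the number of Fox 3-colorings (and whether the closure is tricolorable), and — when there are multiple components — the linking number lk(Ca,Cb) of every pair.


V(q) = 1
bracket: -A^3, w = +1
1 component, writhe +1, over 5 crossings
det 1, colorings 3 of 3^5 — not tricolorable
observation: w = +1 shifts under R1 moves; the (-A^3)^(-1) factor cancels that in V


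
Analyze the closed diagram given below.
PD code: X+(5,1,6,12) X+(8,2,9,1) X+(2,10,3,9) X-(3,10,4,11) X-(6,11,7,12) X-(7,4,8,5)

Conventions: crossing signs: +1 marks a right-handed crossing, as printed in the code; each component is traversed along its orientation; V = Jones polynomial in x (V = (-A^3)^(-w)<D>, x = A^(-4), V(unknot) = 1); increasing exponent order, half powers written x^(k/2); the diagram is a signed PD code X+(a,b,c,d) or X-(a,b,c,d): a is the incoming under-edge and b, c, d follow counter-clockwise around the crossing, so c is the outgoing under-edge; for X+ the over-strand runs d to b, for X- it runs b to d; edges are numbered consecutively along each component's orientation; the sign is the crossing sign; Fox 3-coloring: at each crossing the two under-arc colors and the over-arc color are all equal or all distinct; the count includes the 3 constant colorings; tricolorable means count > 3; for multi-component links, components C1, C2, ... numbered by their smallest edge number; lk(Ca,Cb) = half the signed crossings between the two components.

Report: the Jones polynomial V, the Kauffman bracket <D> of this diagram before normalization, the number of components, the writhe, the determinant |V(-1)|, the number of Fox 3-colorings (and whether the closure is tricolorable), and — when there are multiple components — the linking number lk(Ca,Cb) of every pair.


V = 1
<D> = 1 (w = 0)
1 component over 6 crossings, w = 0
3 Fox colorings among 3^6, |V(-1)| = 1: not tricolorable
why: w = 0 (over 6 crossings) is diagram-only; (-A^3)^(0) removes it from V


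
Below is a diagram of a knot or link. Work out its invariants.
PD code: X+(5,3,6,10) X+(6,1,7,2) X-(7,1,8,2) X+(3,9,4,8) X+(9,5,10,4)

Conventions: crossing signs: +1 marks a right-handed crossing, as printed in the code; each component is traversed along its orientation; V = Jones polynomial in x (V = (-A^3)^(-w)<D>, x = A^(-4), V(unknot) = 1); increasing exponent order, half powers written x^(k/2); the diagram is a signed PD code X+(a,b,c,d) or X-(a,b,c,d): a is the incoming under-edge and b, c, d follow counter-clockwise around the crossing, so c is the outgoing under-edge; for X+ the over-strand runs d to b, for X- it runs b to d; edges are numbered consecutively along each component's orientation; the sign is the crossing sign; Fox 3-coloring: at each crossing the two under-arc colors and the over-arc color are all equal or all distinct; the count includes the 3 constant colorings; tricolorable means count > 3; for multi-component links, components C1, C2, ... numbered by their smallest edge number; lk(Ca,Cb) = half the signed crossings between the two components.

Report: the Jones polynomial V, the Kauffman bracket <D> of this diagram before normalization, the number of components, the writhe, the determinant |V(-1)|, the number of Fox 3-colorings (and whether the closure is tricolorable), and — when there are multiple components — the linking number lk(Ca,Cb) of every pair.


V = -x^(1/2) - x^(3/2) - x^(5/2) + x^(9/2)
<D> = -A^-9 + A^-1 + A^3 + A^7 (w = +3)
2 components over 5 crossings, w = +3
lk(C1,C2): 0
27 Fox colorings among 3^6, |V(-1)| = 0: tricolorable
why: the span of V is 4, within the link bound 5 + 2 - 1


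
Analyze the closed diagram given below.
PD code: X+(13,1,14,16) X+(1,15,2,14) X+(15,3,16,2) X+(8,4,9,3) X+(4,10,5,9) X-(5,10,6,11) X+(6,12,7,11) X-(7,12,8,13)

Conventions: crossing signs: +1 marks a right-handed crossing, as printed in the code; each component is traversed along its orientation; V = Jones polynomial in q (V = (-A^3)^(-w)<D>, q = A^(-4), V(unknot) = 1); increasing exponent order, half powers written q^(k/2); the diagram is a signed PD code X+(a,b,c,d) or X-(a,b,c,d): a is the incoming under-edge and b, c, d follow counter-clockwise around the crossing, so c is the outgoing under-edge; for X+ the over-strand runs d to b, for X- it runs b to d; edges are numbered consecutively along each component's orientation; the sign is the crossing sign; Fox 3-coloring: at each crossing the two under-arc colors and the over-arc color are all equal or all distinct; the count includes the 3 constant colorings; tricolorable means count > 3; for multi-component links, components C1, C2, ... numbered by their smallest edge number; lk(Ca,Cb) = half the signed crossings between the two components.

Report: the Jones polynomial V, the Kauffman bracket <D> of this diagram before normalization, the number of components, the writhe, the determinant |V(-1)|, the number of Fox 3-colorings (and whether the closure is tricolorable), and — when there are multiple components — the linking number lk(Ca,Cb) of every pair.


V(q) = q + q^3 - q^4
bracket: -A^-4 + 1 + A^8, w = +4
1 component, writhe +4, over 8 crossings
det 3, colorings 9 of 3^8 — tricolorable
observation: w = +4 shifts under R1 moves; the (-A^3)^(-4) factor cancels that in V


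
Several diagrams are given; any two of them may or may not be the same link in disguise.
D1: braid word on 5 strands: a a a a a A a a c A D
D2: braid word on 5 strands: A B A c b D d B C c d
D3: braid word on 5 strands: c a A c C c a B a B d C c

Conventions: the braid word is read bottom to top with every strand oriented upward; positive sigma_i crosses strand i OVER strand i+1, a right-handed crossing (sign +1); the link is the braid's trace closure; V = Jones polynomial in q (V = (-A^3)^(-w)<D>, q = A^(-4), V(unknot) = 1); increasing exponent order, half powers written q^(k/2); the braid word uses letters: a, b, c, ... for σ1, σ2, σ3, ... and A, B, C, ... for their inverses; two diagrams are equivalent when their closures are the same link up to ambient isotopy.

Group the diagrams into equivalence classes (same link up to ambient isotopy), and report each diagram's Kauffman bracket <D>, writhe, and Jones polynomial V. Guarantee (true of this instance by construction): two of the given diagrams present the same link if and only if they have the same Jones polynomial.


equivalence classes: {D1} | {D2} | {D3}
D1 (bracket -A^-15 + A + A^5 + A^9; 11 crossings at w = +5): V = -q^(3/2) - q^(5/2) - q^(7/2) + q^(15/2)
V(D2) = -q^(-5/2) - q^(-1/2)  (w -1, c 11, <D> = A^-1 + A^7)
V(D3) = -q^(-3/2) + q^(-1/2) - 2q^(1/2) + 2q^(3/2) - 2q^(5/2) + q^(7/2) - q^(9/2)  [13 crossings, <D> = A^-9 - A^-5 + 2A^-1 - 2A^3 + 2A^7 - A^11 + A^15, w = +3]
key observation: V(q) takes 3 values over 3 diagrams, fixing the grouping


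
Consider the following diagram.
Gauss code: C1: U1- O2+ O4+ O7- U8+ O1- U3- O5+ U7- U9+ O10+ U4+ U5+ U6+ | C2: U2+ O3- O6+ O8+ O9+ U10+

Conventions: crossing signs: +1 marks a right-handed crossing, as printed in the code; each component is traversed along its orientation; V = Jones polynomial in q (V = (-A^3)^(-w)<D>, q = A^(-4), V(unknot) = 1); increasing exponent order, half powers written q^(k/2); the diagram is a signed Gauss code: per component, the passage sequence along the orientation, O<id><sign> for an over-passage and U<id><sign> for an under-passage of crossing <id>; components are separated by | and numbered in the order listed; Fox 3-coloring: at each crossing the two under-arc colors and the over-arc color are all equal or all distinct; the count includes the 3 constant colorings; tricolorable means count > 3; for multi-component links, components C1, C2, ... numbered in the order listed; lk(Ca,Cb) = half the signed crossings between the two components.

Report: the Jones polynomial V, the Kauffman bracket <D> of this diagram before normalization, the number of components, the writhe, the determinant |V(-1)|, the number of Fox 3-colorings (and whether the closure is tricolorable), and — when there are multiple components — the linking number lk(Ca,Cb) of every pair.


Jones polynomial: V(q) = -q^(3/2) - q^(7/2) + q^(9/2) - q^(11/2)
<D> = -A^-10 + A^-6 - A^-2 - A^6; writhe +4
components 2, writhe +4 (10 crossings)
linking number lk(C1,C2) = +2
3-colorings: 3 of 3^10, det 4 — not tricolorable
note: w = +4 (over 10 crossings) is diagram-only; (-A^3)^(-4) removes it from V


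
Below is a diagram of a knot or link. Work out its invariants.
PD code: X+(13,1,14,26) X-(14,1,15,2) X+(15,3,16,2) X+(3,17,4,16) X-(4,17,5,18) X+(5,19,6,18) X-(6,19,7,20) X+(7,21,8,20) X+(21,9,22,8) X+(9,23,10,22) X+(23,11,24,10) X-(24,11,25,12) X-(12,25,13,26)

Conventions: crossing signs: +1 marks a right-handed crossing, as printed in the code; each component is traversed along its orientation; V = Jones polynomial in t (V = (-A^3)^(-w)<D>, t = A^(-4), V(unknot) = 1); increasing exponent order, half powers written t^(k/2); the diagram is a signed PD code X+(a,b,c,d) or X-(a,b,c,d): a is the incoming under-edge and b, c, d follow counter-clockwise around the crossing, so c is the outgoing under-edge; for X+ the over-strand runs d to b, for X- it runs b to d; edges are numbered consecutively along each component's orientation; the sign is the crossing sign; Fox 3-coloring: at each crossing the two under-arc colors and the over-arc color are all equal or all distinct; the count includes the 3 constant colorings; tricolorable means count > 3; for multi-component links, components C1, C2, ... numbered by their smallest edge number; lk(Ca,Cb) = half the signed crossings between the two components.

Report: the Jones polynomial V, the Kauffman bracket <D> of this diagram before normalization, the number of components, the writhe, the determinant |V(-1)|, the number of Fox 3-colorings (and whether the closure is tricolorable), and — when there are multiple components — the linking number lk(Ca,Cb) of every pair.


V(t) = t + t^3 - t^4
bracket: A^-7 - A^-3 - A^5, w = +3
1 component, writhe +3, over 13 crossings
det 3, colorings 9 of 3^13 — tricolorable
observation: det 3 = |V(-1)|; divisible by 3, so tricolorable
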